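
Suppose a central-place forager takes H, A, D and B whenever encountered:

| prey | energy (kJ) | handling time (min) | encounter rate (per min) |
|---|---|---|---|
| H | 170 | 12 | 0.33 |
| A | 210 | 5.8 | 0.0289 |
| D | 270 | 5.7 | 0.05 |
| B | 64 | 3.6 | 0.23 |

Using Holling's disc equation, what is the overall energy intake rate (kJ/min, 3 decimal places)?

14.484 kJ/min

R = (0.33×170 + 0.0289×210 + 0.05×270 + 0.23×64) / (1 + 0.33×12 + 0.0289×5.8 + 0.05×5.7 + 0.23×3.6) = 90.39/6.241 = 14.48 kJ/min.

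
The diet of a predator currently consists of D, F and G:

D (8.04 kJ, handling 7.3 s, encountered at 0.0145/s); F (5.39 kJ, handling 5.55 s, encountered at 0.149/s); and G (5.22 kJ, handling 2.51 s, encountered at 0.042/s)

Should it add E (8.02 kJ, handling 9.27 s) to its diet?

Yes

Current rate: (0.0145×8.04 + 0.149×5.39 + 0.042×5.22)/(1 + 0.0145×7.3 + 0.149×5.55 + 0.042×2.51) = 0.5588 kJ/s.
Profitability of E: 8.02/9.27 = 0.8652 kJ/s.
Since 0.8652 > R, including E increases the long-run rate.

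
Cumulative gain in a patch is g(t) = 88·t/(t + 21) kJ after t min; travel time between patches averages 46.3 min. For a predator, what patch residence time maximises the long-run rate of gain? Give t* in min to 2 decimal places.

Optimal t* satisfies g'(t*) = g(t*)/(T + t*).
g'(t) = 88·21/(t + 21)². Setting 88·21/(t+21)² = 88t/[(t+21)(46.3+t)] gives 21(46.3+t) = t(t+21), so t² = 21×46.3 = 972.3.
t* = √972.3 = 31.18 min.

31.18 min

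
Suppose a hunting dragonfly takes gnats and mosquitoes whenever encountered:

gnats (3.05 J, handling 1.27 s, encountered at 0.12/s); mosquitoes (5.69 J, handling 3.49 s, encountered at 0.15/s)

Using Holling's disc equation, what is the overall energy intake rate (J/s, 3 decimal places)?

R = (0.12×3.05 + 0.15×5.69) / (1 + 0.12×1.27 + 0.15×3.49) = 1.22/1.676 = 0.7277 J/s.

0.728 J/s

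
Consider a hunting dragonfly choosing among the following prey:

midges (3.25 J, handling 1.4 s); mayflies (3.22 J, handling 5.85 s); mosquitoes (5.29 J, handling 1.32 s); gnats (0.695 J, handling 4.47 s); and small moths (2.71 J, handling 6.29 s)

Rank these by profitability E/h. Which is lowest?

In descending order of E/h:
mosquitoes: 5.29/1.32 = 4.01 J/s
midges: 3.25/1.4 = 2.32 J/s
mayflies: 3.22/5.85 = 0.55 J/s
small moths: 2.71/6.29 = 0.431 J/s
gnats: 0.695/4.47 = 0.155 J/s

gnats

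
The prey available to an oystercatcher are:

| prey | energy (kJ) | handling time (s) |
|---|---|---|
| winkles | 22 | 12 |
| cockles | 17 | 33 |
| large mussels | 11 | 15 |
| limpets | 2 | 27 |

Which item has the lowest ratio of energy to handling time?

limpets

In descending order of E/h:
winkles: 22/12 = 1.83 kJ/s
large mussels: 11/15 = 0.733 kJ/s
cockles: 17/33 = 0.515 kJ/s
limpets: 2/27 = 0.0741 kJ/s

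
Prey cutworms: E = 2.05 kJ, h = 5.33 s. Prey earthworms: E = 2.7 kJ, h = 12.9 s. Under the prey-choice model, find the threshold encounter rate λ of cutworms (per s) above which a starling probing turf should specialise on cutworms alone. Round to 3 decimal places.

Drop earthworms once their profitability E₂/h₂ falls below the rate achievable on cutworms alone: E₂/h₂ = λE₁/(1 + λh₁).
Solve for λ: λE₁h₂ = E₂(1 + λh₁) → λ(E₁h₂ − E₂h₁) = E₂ → λ = E₂/(E₁h₂ − E₂h₁).
λ = 2.7/(2.05×12.9 − 2.7×5.33) = 2.7/12.05 = 0.224 per s.

0.224 per s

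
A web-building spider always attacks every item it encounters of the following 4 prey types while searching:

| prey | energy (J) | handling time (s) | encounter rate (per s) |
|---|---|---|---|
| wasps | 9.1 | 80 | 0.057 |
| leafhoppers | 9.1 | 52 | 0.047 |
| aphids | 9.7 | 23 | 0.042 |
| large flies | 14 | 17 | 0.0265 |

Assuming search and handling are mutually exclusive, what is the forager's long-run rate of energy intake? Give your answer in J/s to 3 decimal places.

R = Σλ_iE_i / (1 + Σλ_ih_i)
Numerator: 0.057×9.1 + 0.047×9.1 + 0.042×9.7 + 0.0265×14 = 1.725
Denominator: 1 + 0.057×80 + 0.047×52 + 0.042×23 + 0.0265×17 = 9.421
R = 1.725/9.421 = 0.1831 J/s

0.183 J/s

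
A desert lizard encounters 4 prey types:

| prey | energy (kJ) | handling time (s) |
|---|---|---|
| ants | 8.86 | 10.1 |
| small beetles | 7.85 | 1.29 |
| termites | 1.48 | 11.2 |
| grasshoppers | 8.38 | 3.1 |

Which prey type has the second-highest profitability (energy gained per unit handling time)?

In descending order of E/h:
small beetles: 7.85/1.29 = 6.09 kJ/s
grasshoppers: 8.38/3.1 = 2.7 kJ/s
ants: 8.86/10.1 = 0.877 kJ/s
termites: 1.48/11.2 = 0.132 kJ/s

grasshoppers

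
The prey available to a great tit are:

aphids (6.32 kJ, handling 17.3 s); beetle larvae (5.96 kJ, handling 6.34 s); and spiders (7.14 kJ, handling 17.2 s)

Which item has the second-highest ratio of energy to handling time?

Profitability E/h (kJ/s): aphids = 6.32/17.3 = 0.365, beetle larvae = 5.96/6.34 = 0.94, spiders = 7.14/17.2 = 0.415.
Ranked: beetle larvae > spiders > aphids.

spiders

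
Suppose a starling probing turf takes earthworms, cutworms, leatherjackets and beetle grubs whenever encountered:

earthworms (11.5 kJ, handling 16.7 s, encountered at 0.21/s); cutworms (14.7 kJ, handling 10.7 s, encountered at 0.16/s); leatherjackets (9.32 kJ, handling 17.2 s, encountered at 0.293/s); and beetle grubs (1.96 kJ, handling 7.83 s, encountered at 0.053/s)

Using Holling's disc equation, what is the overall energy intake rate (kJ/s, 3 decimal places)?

0.651 kJ/s

Energy encountered per unit search time: 0.21×11.5 + 0.16×14.7 + 0.293×9.32 + 0.053×1.96 = 7.602 kJ/s.
Handling time per unit search time: 0.21×16.7 + 0.16×10.7 + 0.293×17.2 + 0.053×7.83 = 10.67.
Rate = 7.602/(1 + 10.67) = 0.6512 kJ/s.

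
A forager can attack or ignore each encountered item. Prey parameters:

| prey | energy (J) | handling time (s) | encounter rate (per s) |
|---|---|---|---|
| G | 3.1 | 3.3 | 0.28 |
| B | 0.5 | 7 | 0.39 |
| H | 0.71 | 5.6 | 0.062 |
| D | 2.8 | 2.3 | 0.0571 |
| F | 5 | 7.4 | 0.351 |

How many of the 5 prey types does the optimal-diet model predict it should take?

3

Rank by E/h (J/s): D 1.22, G 0.939, F 0.676, H 0.127, B 0.0714. Include each in turn until the next type's E/h falls below the running intake rate.
Rate on top 1: 0.1413. G: 0.939 > 0.1413 → include.
Rate on top 2: 0.5001. F: 0.676 > 0.5001 → include.
Rate on top 3: 0.5981. H: 0.127 < 0.5981 → exclude; stop.
Optimal diet: D, G, F — 3 of 5 types.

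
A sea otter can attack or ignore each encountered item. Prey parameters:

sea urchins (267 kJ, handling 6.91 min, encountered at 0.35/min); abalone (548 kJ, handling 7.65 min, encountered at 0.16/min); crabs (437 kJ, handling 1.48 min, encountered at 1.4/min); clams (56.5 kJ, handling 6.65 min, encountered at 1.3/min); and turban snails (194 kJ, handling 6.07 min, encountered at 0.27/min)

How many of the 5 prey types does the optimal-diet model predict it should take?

Profitabilities (E/h, kJ/min): crabs 295, abalone 71.6, sea urchins 38.6, turban snails 32, clams 8.5. Add prey in this order while the next type's profitability exceeds the intake rate on those already taken.
Rate on top 1: 199.2. abalone: 71.6 < 199.2 → exclude; stop.
Optimal diet: crabs — 1 of 5 types.

1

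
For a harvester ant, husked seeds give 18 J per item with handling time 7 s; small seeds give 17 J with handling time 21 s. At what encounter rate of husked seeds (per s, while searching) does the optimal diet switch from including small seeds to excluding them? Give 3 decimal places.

0.066 per s

Drop small seeds once their profitability E₂/h₂ falls below the rate achievable on husked seeds alone: E₂/h₂ = λE₁/(1 + λh₁).
Solve for λ: λE₁h₂ = E₂(1 + λh₁) → λ(E₁h₂ − E₂h₁) = E₂ → λ = E₂/(E₁h₂ − E₂h₁).
λ = 17/(18×21 − 17×7) = 17/259 = 0.06564 per s.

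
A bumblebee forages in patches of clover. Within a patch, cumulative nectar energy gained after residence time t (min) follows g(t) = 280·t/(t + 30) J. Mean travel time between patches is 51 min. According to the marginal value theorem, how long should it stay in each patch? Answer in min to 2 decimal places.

Maximise g(t)/(T+t): set derivative to zero → g'(t)(T+t) = g(t).
g'(t) = 280·30/(t + 30)². Setting 280·30/(t+30)² = 280t/[(t+30)(51+t)] gives 30(51+t) = t(t+30), so t² = 30×51 = 1530.
t* = √1530 = 39.12 min.

39.12 min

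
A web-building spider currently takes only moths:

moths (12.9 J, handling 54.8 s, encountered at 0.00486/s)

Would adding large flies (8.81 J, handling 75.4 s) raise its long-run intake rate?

Yes

On moths alone, R = ΣλE/(1+Σλh) = 0.06269/1.266 = 0.04951 J/s.
Profitability of large flies: 8.81/75.4 = 0.1168 J/s.
0.1168 > 0.04951, so adding large flies raises the average — include it.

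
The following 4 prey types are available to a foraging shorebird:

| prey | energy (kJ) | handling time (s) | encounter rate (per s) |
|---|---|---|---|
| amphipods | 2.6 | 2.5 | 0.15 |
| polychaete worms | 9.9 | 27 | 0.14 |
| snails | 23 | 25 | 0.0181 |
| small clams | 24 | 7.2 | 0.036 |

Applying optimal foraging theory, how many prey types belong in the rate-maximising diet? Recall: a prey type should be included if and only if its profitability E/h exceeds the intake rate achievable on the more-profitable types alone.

Profitabilities (E/h, kJ/s): small clams 3.33, amphipods 1.04, snails 0.92, polychaete worms 0.367. Add prey in this order while the next type's profitability exceeds the intake rate on those already taken.
Rate on top 1: 0.6861. amphipods: 1.04 > 0.6861 → include.
Rate on top 2: 0.7673. snails: 0.92 > 0.7673 → include.
Rate on top 3: 0.8005. polychaete worms: 0.367 < 0.8005 → exclude; stop.
Optimal diet: small clams, amphipods, snails — 3 of 4 types.

3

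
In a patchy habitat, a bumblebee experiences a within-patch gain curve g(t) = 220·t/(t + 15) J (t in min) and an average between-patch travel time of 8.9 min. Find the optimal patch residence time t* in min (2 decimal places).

11.55 min

By the marginal value theorem, leave when the instantaneous gain rate g'(t) equals the habitat-wide average g(t)/(T + t).
g'(t) = 220·15/(t + 15)². Setting 220·15/(t+15)² = 220t/[(t+15)(8.9+t)] gives 15(8.9+t) = t(t+15), so t² = 15×8.9 = 133.5.
t* = √133.5 = 11.55 min.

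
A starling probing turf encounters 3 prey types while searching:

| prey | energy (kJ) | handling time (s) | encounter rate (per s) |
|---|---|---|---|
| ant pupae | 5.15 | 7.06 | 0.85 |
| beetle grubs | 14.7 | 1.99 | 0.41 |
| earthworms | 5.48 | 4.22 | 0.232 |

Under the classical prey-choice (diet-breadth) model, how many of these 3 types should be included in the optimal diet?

1

Rank by E/h (kJ/s): beetle grubs 7.39, earthworms 1.3, ant pupae 0.729. Include each in turn until the next type's E/h falls below the running intake rate.
Rate on top 1: 3.319. earthworms: 1.3 < 3.319 → exclude; stop.
Optimal diet: beetle grubs — 1 of 3 types.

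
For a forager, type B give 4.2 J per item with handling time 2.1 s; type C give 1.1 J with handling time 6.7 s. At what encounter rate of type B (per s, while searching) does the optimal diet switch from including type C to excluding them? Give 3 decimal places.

0.043 per s

At the threshold, the rate on type B alone equals the profitability of type C: λ·4.2/(1 + λ·2.1) = 1.1/6.7 = 0.1642.
Rearranging, λ(4.2 − 0.1642×2.1) = 0.1642, so λ = 0.1642/3.855 = 0.04259 per s.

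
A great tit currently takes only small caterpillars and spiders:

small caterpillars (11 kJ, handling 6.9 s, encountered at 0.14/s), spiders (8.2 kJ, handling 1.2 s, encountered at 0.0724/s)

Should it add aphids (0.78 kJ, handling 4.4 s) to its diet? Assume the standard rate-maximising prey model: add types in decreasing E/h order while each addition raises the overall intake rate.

No

On small caterpillars and spiders alone, R = ΣλE/(1+Σλh) = 2.134/2.053 = 1.039 kJ/s.
aphids: E/h = 0.78/4.4 = 0.1773 kJ/s.
0.1773 < 1.039, so adding aphids would lower the average — exclude it.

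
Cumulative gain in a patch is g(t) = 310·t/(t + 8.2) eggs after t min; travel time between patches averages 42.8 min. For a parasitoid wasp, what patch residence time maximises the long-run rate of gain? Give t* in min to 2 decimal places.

Optimal t* satisfies g'(t*) = g(t*)/(T + t*).
g'(t) = 310·8.2/(t + 8.2)². Setting 310·8.2/(t+8.2)² = 310t/[(t+8.2)(42.8+t)] gives 8.2(42.8+t) = t(t+8.2), so t² = 8.2×42.8 = 351.
t* = √351 = 18.73 min.

18.73 min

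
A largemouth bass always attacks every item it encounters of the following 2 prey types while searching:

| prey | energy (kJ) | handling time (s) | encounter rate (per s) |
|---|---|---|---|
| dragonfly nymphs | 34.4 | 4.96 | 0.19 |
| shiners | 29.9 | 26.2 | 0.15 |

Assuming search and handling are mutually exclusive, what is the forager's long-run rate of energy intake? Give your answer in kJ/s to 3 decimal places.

Energy encountered per unit search time: 0.19×34.4 + 0.15×29.9 = 11.02 kJ/s.
Handling time per unit search time: 0.19×4.96 + 0.15×26.2 = 4.872.
Rate = 11.02/(1 + 4.872) = 1.877 kJ/s.

1.877 kJ/s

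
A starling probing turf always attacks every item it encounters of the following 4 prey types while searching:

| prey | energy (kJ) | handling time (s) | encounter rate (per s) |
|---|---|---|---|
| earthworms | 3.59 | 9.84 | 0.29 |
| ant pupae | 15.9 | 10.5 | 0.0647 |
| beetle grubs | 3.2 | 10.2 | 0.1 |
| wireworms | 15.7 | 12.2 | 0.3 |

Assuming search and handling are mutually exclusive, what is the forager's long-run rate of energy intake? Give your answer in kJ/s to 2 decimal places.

R = (0.29×3.59 + 0.0647×15.9 + 0.1×3.2 + 0.3×15.7) / (1 + 0.29×9.84 + 0.0647×10.5 + 0.1×10.2 + 0.3×12.2) = 7.1/9.213 = 0.7706 kJ/s.

0.77 kJ/s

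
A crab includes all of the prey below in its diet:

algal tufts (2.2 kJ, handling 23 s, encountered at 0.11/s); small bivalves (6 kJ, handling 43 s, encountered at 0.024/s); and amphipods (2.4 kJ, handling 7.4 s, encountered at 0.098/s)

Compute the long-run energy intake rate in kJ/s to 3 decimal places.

0.117 kJ/s

R = (0.11×2.2 + 0.024×6 + 0.098×2.4) / (1 + 0.11×23 + 0.024×43 + 0.098×7.4) = 0.6212/5.287 = 0.1175 kJ/s.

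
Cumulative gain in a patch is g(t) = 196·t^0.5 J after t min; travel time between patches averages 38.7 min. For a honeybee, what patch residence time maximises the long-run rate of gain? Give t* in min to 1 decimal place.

Optimal t* satisfies g'(t*) = g(t*)/(T + t*).
g'(t) = 0.5·196·t^-0.5. Setting 0.5·196·t^-0.5 = 196·t^0.5/(38.7+t) gives 0.5(38.7+t) = t, so 0.50·t = 0.5×38.7.
t* = 0.5×38.7/0.50 = 38.7 min.

38.7 min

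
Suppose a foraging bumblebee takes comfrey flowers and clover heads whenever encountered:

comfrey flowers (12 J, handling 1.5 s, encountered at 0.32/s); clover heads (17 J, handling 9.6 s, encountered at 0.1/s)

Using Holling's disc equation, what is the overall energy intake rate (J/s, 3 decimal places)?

R = Σλ_iE_i / (1 + Σλ_ih_i)
Numerator: 0.32×12 + 0.1×17 = 5.54
Denominator: 1 + 0.32×1.5 + 0.1×9.6 = 2.44
R = 5.54/2.44 = 2.27 J/s

2.270 J/s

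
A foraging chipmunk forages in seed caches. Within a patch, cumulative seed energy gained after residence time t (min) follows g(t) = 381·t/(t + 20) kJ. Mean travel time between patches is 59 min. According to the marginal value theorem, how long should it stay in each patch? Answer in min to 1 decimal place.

34.4 min

By the marginal value theorem, leave when the instantaneous gain rate g'(t) equals the habitat-wide average g(t)/(T + t).
g'(t) = 381·20/(t + 20)². Setting 381·20/(t+20)² = 381t/[(t+20)(59+t)] gives 20(59+t) = t(t+20), so t² = 20×59 = 1180.
t* = √1180 = 34.35 min.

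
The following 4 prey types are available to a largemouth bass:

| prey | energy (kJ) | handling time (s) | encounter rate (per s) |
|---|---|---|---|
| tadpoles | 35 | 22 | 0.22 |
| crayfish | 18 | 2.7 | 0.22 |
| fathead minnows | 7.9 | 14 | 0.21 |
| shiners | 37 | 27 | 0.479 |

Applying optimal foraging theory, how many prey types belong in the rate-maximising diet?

1

Profitabilities (E/h, kJ/s): crayfish 6.67, tadpoles 1.59, shiners 1.37, fathead minnows 0.564. Add prey in this order while the next type's profitability exceeds the intake rate on those already taken.
Rate on top 1: 2.484. tadpoles: 1.59 < 2.484 → exclude; stop.
Optimal diet: crayfish — 1 of 4 types.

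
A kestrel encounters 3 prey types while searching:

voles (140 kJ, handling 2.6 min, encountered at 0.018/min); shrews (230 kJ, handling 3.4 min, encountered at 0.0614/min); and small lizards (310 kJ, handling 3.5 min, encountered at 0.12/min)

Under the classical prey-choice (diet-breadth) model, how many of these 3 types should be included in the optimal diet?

Profitabilities (E/h, kJ/min): small lizards 88.6, shrews 67.6, voles 53.8. Add prey in this order while the next type's profitability exceeds the intake rate on those already taken.
Rate on top 1: 26.2. shrews: 67.6 > 26.2 → include.
Rate on top 2: 31.51. voles: 53.8 > 31.51 → include.
Optimal diet: small lizards, shrews, voles — 3 of 3 types.

3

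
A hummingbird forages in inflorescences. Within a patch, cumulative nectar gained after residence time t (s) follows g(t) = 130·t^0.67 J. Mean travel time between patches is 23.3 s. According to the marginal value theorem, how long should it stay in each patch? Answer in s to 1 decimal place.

By the marginal value theorem, leave when the instantaneous gain rate g'(t) equals the habitat-wide average g(t)/(T + t).
g'(t) = 0.67·130·t^-0.33. Setting 0.67·130·t^-0.33 = 130·t^0.67/(23.3+t) gives 0.67(23.3+t) = t, so 0.33·t = 0.67×23.3.
t* = 0.67×23.3/0.33 = 47.31 s.

47.3 s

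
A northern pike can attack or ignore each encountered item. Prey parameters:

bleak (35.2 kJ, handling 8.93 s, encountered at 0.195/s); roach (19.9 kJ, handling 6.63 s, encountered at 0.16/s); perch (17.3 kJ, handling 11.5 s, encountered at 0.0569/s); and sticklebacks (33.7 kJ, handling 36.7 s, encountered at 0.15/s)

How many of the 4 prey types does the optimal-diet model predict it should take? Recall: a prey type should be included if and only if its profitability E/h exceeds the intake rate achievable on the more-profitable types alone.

2

Rank by E/h (kJ/s): bleak 3.94, roach 3, perch 1.5, sticklebacks 0.918. Include each in turn until the next type's E/h falls below the running intake rate.
Rate on top 1: 2.504. roach: 3 > 2.504 → include.
Rate on top 2: 2.643. perch: 1.5 < 2.643 → exclude; stop.
Optimal diet: bleak, roach — 2 of 4 types.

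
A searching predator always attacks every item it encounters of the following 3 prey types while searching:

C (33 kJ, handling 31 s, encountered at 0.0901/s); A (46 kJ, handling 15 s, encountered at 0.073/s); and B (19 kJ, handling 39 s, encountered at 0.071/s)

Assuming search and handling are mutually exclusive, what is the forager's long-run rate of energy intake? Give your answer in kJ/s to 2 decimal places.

Energy encountered per unit search time: 0.0901×33 + 0.073×46 + 0.071×19 = 7.68 kJ/s.
Handling time per unit search time: 0.0901×31 + 0.073×15 + 0.071×39 = 6.657.
Rate = 7.68/(1 + 6.657) = 1.003 kJ/s.

1.00 kJ/s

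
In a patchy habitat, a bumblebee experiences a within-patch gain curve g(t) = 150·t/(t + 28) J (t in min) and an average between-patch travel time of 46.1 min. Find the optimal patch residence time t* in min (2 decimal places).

Maximise g(t)/(T+t): set derivative to zero → g'(t)(T+t) = g(t).
g'(t) = 150·28/(t + 28)². Setting 150·28/(t+28)² = 150t/[(t+28)(46.1+t)] gives 28(46.1+t) = t(t+28), so t² = 28×46.1 = 1291.
t* = √1291 = 35.93 min.

35.93 min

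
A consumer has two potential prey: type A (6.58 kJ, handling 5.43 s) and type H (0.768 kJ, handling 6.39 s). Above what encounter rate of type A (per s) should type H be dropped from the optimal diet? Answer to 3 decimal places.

0.020 per s

The zero-one rule: include type H iff E₂/h₂ > λE₁/(1+λh₁). Equality gives the switch point.
λE₁h₂ = E₂ + λE₂h₁ ⇒ λ = E₂/(E₁h₂ − E₂h₁) = 0.768/(42.05 − 4.17) = 0.02028 per s.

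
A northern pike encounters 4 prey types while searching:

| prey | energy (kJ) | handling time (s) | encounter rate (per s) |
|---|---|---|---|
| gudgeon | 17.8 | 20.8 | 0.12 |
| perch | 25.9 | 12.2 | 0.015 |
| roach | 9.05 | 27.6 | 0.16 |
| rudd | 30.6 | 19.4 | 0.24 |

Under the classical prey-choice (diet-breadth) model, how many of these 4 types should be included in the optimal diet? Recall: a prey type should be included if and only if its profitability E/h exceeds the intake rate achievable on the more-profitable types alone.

Rank by E/h (kJ/s): perch 2.12, rudd 1.58, gudgeon 0.856, roach 0.328. Include each in turn until the next type's E/h falls below the running intake rate.
Rate on top 1: 0.3284. rudd: 1.58 > 0.3284 → include.
Rate on top 2: 1.324. gudgeon: 0.856 < 1.324 → exclude; stop.
Optimal diet: perch, rudd — 2 of 4 types.

2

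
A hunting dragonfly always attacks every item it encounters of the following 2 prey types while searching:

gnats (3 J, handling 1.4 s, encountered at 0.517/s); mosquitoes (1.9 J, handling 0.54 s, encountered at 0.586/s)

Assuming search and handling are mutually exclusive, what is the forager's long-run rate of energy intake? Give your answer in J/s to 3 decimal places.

1.306 J/s

R = Σλ_iE_i / (1 + Σλ_ih_i)
Numerator: 0.517×3 + 0.586×1.9 = 2.664
Denominator: 1 + 0.517×1.4 + 0.586×0.54 = 2.04
R = 2.664/2.04 = 1.306 J/s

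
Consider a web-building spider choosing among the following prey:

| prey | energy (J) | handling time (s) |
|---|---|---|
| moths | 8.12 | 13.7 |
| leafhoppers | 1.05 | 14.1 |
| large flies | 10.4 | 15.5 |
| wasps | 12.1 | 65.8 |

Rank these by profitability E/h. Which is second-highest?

Profitability E/h (J/s): moths = 8.12/13.7 = 0.593, leafhoppers = 1.05/14.1 = 0.0745, large flies = 10.4/15.5 = 0.671, wasps = 12.1/65.8 = 0.184.
Ranked: large flies > moths > wasps > leafhoppers.

moths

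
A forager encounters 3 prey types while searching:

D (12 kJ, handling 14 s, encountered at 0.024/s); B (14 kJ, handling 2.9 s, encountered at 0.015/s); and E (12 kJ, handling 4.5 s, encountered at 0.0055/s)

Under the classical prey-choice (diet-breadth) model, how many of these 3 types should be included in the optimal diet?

3

Rank by E/h (kJ/s): B 4.83, E 2.67, D 0.857. Include each in turn until the next type's E/h falls below the running intake rate.
Rate on top 1: 0.2012. E: 2.67 > 0.2012 → include.
Rate on top 2: 0.2584. D: 0.857 > 0.2584 → include.
Optimal diet: B, E, D — 3 of 3 types.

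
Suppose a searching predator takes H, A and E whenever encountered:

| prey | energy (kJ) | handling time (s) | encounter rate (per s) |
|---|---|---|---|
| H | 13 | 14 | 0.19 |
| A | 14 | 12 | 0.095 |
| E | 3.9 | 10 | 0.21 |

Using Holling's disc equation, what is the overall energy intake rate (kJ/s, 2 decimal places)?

0.67 kJ/s

R = Σλ_iE_i / (1 + Σλ_ih_i)
Numerator: 0.19×13 + 0.095×14 + 0.21×3.9 = 4.619
Denominator: 1 + 0.19×14 + 0.095×12 + 0.21×10 = 6.9
R = 4.619/6.9 = 0.6694 kJ/s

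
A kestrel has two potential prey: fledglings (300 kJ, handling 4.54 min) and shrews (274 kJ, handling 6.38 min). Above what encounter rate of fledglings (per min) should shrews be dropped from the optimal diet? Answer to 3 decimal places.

The zero-one rule: include shrews iff E₂/h₂ > λE₁/(1+λh₁). Equality gives the switch point.
λE₁h₂ = E₂ + λE₂h₁ ⇒ λ = E₂/(E₁h₂ − E₂h₁) = 274/(1914 − 1244) = 0.4089 per min.

0.409 per min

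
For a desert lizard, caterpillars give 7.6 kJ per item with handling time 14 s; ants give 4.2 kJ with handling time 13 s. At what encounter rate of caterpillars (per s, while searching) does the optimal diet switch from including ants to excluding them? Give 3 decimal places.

Drop ants once their profitability E₂/h₂ falls below the rate achievable on caterpillars alone: E₂/h₂ = λE₁/(1 + λh₁).
Solve for λ: λE₁h₂ = E₂(1 + λh₁) → λ(E₁h₂ − E₂h₁) = E₂ → λ = E₂/(E₁h₂ − E₂h₁).
λ = 4.2/(7.6×13 − 4.2×14) = 4.2/40 = 0.105 per s.

0.105 per s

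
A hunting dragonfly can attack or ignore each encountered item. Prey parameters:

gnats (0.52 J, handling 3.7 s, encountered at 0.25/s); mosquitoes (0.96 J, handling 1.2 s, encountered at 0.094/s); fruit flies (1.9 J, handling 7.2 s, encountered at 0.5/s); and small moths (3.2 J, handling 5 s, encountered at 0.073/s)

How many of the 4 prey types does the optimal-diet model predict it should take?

Rank by E/h (J/s): mosquitoes 0.8, small moths 0.64, fruit flies 0.264, gnats 0.141. Include each in turn until the next type's E/h falls below the running intake rate.
Rate on top 1: 0.08109. small moths: 0.64 > 0.08109 → include.
Rate on top 2: 0.2191. fruit flies: 0.264 > 0.2191 → include.
Rate on top 3: 0.2509. gnats: 0.141 < 0.2509 → exclude; stop.
Optimal diet: mosquitoes, small moths, fruit flies — 3 of 4 types.

3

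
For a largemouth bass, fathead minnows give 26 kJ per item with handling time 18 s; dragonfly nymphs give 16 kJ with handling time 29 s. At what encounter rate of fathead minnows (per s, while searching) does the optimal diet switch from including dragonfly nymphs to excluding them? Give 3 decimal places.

The zero-one rule: include dragonfly nymphs iff E₂/h₂ > λE₁/(1+λh₁). Equality gives the switch point.
λE₁h₂ = E₂ + λE₂h₁ ⇒ λ = E₂/(E₁h₂ − E₂h₁) = 16/(754 − 288) = 0.03433 per s.

0.034 per s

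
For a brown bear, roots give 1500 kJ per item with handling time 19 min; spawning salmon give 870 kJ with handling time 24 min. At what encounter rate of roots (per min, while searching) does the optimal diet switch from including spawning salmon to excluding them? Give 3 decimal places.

0.045 per min

At the threshold, the rate on roots alone equals the profitability of spawning salmon: λ·1500/(1 + λ·19) = 870/24 = 36.25.
Rearranging, λ(1500 − 36.25×19) = 36.25, so λ = 36.25/811.2 = 0.04468 per min.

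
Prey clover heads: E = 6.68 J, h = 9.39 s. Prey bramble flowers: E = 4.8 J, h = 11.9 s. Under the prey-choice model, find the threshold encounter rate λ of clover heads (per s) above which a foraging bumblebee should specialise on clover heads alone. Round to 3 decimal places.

0.139 per s

At the threshold, the rate on clover heads alone equals the profitability of bramble flowers: λ·6.68/(1 + λ·9.39) = 4.8/11.9 = 0.4034.
Rearranging, λ(6.68 − 0.4034×9.39) = 0.4034, so λ = 0.4034/2.892 = 0.1395 per s.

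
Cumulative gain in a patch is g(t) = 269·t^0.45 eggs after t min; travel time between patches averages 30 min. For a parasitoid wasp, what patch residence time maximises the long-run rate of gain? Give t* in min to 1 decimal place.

Maximise g(t)/(T+t): set derivative to zero → g'(t)(T+t) = g(t).
g'(t) = 0.45·269·t^-0.55. Setting 0.45·269·t^-0.55 = 269·t^0.45/(30+t) gives 0.45(30+t) = t, so 0.55·t = 0.45×30.
t* = 0.45×30/0.55 = 24.55 min.

24.5 min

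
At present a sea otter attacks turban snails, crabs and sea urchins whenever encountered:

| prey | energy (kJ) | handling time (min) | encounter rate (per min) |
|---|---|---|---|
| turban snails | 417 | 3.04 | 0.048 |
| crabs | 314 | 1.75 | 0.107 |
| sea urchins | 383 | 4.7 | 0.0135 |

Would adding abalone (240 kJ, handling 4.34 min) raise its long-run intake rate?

Yes

Intake rate on the current diet: R = (0.048×417 + 0.107×314 + 0.0135×383) / (1 + 0.048×3.04 + 0.107×1.75 + 0.0135×4.7) = 58.78/1.397 = 42.09 kJ/min.
abalone: E/h = 240/4.34 = 55.3 kJ/min.
55.3 > 42.09, so adding abalone raises the average — include it.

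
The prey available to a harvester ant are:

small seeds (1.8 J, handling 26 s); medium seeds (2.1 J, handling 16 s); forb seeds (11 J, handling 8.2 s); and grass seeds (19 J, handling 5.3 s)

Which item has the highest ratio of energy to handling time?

grass seeds

In descending order of E/h:
grass seeds: 19/5.3 = 3.58 J/s
forb seeds: 11/8.2 = 1.34 J/s
medium seeds: 2.1/16 = 0.131 J/s
small seeds: 1.8/26 = 0.0692 J/s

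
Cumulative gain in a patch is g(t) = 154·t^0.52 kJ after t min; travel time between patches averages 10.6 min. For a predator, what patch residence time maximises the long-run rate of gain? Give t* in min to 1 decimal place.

11.5 min

By the marginal value theorem, leave when the instantaneous gain rate g'(t) equals the habitat-wide average g(t)/(T + t).
g'(t) = 0.52·154·t^-0.48. Setting 0.52·154·t^-0.48 = 154·t^0.52/(10.6+t) gives 0.52(10.6+t) = t, so 0.48·t = 0.52×10.6.
t* = 0.52×10.6/0.48 = 11.48 min.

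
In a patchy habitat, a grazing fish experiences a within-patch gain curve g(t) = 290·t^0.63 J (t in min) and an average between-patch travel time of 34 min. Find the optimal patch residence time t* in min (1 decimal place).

By the marginal value theorem, leave when the instantaneous gain rate g'(t) equals the habitat-wide average g(t)/(T + t).
g'(t) = 0.63·290·t^-0.37. Setting 0.63·290·t^-0.37 = 290·t^0.63/(34+t) gives 0.63(34+t) = t, so 0.37·t = 0.63×34.
t* = 0.63×34/0.37 = 57.89 min.

57.9 min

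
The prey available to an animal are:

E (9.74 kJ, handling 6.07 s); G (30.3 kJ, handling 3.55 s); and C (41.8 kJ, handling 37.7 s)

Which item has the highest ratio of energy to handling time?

G

Profitability E/h (kJ/s): E = 9.74/6.07 = 1.6, G = 30.3/3.55 = 8.54, C = 41.8/37.7 = 1.11.
Ranked: G > E > C.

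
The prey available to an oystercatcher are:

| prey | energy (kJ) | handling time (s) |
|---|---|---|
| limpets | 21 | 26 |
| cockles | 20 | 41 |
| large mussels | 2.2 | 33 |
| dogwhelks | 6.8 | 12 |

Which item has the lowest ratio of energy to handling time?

large mussels

In descending order of E/h:
limpets: 21/26 = 0.808 kJ/s
dogwhelks: 6.8/12 = 0.567 kJ/s
cockles: 20/41 = 0.488 kJ/s
large mussels: 2.2/33 = 0.0667 kJ/s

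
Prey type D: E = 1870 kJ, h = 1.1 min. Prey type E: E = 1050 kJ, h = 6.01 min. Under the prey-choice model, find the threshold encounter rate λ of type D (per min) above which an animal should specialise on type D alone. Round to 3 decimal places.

0.104 per min

At the threshold, the rate on type D alone equals the profitability of type E: λ·1870/(1 + λ·1.1) = 1050/6.01 = 174.7.
Rearranging, λ(1870 − 174.7×1.1) = 174.7, so λ = 174.7/1678 = 0.1041 per min.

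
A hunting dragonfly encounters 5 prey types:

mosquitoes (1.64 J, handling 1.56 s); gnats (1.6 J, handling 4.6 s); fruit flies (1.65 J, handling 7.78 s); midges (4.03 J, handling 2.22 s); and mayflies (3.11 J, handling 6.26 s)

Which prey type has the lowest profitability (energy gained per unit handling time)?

fruit flies

Profitability E/h (J/s): mosquitoes = 1.64/1.56 = 1.05, gnats = 1.6/4.6 = 0.348, fruit flies = 1.65/7.78 = 0.212, midges = 4.03/2.22 = 1.82, mayflies = 3.11/6.26 = 0.497.
Ranked: midges > mosquitoes > mayflies > gnats > fruit flies.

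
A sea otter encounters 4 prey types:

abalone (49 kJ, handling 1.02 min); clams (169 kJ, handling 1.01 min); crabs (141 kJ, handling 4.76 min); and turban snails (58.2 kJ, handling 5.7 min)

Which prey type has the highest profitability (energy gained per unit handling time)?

Profitability E/h (kJ/min): abalone = 49/1.02 = 48, clams = 169/1.01 = 167, crabs = 141/4.76 = 29.6, turban snails = 58.2/5.7 = 10.2.
Ranked: clams > abalone > crabs > turban snails.

clams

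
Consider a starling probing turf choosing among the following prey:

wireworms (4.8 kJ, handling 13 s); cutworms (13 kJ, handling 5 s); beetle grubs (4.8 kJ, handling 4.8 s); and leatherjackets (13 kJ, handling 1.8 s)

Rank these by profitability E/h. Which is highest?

In descending order of E/h:
leatherjackets: 13/1.8 = 7.22 kJ/s
cutworms: 13/5 = 2.6 kJ/s
beetle grubs: 4.8/4.8 = 1 kJ/s
wireworms: 4.8/13 = 0.369 kJ/s

leatherjackets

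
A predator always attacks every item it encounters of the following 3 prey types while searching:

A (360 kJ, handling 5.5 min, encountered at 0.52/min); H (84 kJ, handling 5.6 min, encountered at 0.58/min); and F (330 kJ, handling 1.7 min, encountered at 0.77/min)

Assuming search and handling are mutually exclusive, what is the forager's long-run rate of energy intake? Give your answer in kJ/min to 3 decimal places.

58.218 kJ/min

R = Σλ_iE_i / (1 + Σλ_ih_i)
Numerator: 0.52×360 + 0.58×84 + 0.77×330 = 490
Denominator: 1 + 0.52×5.5 + 0.58×5.6 + 0.77×1.7 = 8.417
R = 490/8.417 = 58.22 kJ/min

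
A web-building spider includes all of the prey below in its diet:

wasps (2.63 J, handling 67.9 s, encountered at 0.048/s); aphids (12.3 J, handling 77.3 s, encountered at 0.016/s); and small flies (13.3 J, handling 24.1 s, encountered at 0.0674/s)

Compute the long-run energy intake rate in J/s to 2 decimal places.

Energy encountered per unit search time: 0.048×2.63 + 0.016×12.3 + 0.0674×13.3 = 1.219 J/s.
Handling time per unit search time: 0.048×67.9 + 0.016×77.3 + 0.0674×24.1 = 6.12.
Rate = 1.219/(1 + 6.12) = 0.1713 J/s.

0.17 J/s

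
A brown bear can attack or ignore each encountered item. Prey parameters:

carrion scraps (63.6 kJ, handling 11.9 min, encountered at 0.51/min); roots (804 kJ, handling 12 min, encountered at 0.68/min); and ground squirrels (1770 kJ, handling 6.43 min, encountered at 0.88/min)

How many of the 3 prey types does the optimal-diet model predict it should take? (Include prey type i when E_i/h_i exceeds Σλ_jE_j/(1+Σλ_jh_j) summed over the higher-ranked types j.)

Profitabilities (E/h, kJ/min): ground squirrels 275, roots 67, carrion scraps 5.34. Add prey in this order while the next type's profitability exceeds the intake rate on those already taken.
Rate on top 1: 233.9. roots: 67 < 233.9 → exclude; stop.
Optimal diet: ground squirrels — 1 of 3 types.

1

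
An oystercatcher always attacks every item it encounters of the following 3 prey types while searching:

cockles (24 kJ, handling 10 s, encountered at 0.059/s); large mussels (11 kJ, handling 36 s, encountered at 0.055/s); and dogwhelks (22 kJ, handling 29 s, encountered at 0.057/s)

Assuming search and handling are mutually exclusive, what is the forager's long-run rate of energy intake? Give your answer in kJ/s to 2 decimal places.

R = Σλ_iE_i / (1 + Σλ_ih_i)
Numerator: 0.059×24 + 0.055×11 + 0.057×22 = 3.275
Denominator: 1 + 0.059×10 + 0.055×36 + 0.057×29 = 5.223
R = 3.275/5.223 = 0.627 kJ/s

0.63 kJ/s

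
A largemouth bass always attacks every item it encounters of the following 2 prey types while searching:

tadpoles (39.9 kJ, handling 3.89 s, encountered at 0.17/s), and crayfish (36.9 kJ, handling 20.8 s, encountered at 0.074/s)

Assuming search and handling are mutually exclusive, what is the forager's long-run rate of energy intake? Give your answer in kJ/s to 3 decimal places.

R = Σλ_iE_i / (1 + Σλ_ih_i)
Numerator: 0.17×39.9 + 0.074×36.9 = 9.514
Denominator: 1 + 0.17×3.89 + 0.074×20.8 = 3.2
R = 9.514/3.2 = 2.973 kJ/s

2.973 kJ/s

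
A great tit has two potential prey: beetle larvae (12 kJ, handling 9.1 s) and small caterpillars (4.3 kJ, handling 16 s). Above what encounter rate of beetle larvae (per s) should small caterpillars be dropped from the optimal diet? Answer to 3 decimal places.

0.028 per s

Drop small caterpillars once their profitability E₂/h₂ falls below the rate achievable on beetle larvae alone: E₂/h₂ = λE₁/(1 + λh₁).
Solve for λ: λE₁h₂ = E₂(1 + λh₁) → λ(E₁h₂ − E₂h₁) = E₂ → λ = E₂/(E₁h₂ − E₂h₁).
λ = 4.3/(12×16 − 4.3×9.1) = 4.3/152.9 = 0.02813 per s.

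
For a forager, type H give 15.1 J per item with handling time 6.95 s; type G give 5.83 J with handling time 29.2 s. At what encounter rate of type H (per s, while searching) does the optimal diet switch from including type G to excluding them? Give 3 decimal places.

At the threshold, the rate on type H alone equals the profitability of type G: λ·15.1/(1 + λ·6.95) = 5.83/29.2 = 0.1997.
Rearranging, λ(15.1 − 0.1997×6.95) = 0.1997, so λ = 0.1997/13.71 = 0.01456 per s.

0.015 per s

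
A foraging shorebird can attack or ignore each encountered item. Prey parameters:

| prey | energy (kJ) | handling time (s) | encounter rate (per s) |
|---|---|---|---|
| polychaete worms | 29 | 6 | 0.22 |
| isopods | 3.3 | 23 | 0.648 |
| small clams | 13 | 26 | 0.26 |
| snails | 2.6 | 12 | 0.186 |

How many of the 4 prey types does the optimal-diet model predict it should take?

1

Profitabilities (E/h, kJ/s): polychaete worms 4.83, small clams 0.5, snails 0.217, isopods 0.143. Add prey in this order while the next type's profitability exceeds the intake rate on those already taken.
Rate on top 1: 2.75. small clams: 0.5 < 2.75 → exclude; stop.
Optimal diet: polychaete worms — 1 of 4 types.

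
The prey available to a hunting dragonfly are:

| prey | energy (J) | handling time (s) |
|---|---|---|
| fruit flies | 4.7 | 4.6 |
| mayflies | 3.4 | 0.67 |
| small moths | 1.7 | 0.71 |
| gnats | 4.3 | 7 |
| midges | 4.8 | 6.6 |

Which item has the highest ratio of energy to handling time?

Profitability E/h (J/s): fruit flies = 4.7/4.6 = 1.02, mayflies = 3.4/0.67 = 5.07, small moths = 1.7/0.71 = 2.39, gnats = 4.3/7 = 0.614, midges = 4.8/6.6 = 0.727.
Ranked: mayflies > small moths > fruit flies > midges > gnats.

mayflies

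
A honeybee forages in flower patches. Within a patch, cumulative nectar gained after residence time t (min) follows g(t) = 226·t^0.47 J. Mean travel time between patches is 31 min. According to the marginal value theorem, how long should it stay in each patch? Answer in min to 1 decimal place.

27.5 min

Optimal t* satisfies g'(t*) = g(t*)/(T + t*).
g'(t) = 0.47·226·t^-0.53. Setting 0.47·226·t^-0.53 = 226·t^0.47/(31+t) gives 0.47(31+t) = t, so 0.53·t = 0.47×31.
t* = 0.47×31/0.53 = 27.49 min.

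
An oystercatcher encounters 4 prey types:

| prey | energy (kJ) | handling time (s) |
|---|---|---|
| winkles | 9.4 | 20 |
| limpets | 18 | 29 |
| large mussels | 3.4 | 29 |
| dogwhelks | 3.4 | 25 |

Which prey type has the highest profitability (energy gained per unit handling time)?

limpets

Profitability E/h (kJ/s): winkles = 9.4/20 = 0.47, limpets = 18/29 = 0.621, large mussels = 3.4/29 = 0.117, dogwhelks = 3.4/25 = 0.136.
Ranked: limpets > winkles > dogwhelks > large mussels.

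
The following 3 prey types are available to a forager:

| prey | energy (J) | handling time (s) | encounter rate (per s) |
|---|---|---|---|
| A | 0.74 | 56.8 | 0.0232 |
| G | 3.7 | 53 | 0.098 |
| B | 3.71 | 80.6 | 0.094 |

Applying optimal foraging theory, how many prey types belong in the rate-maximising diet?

1

Rank by E/h (J/s): G 0.0698, B 0.046, A 0.013. Include each in turn until the next type's E/h falls below the running intake rate.
Rate on top 1: 0.05854. B: 0.046 < 0.05854 → exclude; stop.
Optimal diet: G — 1 of 3 types.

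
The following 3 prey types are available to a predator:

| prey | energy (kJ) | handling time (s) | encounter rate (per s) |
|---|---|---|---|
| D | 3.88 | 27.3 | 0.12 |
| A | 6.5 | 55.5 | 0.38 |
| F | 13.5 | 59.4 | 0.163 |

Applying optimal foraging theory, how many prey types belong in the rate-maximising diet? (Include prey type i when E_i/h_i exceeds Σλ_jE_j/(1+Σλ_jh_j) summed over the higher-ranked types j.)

Rank by E/h (kJ/s): F 0.227, D 0.142, A 0.117. Include each in turn until the next type's E/h falls below the running intake rate.
Rate on top 1: 0.206. D: 0.142 < 0.206 → exclude; stop.
Optimal diet: F — 1 of 3 types.

1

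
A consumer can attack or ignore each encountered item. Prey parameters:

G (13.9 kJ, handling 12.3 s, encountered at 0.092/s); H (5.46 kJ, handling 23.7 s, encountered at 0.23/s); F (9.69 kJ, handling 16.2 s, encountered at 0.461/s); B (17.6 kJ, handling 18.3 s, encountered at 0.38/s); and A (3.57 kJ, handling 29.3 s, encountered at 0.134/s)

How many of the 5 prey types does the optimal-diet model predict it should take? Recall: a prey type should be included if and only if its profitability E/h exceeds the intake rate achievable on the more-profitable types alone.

2

E/h in descending order: G 1.13, B 0.962, F 0.598, H 0.23, A 0.122 kJ/s. The optimal diet is the largest prefix of this list for which every included type satisfies E_i/h_i > R on the types above it.
Rate on top 1: 0.5999. B: 0.962 > 0.5999 → include.
Rate on top 2: 0.8769. F: 0.598 < 0.8769 → exclude; stop.
Optimal diet: G, B — 2 of 5 types.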